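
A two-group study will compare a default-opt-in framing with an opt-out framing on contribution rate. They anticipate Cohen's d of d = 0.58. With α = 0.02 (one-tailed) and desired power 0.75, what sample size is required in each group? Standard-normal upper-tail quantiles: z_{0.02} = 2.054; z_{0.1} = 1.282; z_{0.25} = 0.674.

For two independent groups with equal n: n = 2·((z_{α} + z_β) / d)².
z_{α} + z_β = 2.054 + 0.674 = 2.728.
n = 2 × (2.728 / 0.58)² = 2 × 4.703² = 2 × 22.12 = 44.2.
Round up to the next whole participant.

n = 45 per group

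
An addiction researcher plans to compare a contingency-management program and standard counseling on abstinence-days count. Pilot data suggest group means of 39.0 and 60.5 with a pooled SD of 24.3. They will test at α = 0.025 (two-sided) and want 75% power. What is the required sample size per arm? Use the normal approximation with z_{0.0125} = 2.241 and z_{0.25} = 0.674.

n = 22 per group

Cohen's d = |M₁ − M₂| / SD_pooled = |39.0 − 60.5| / 24.3 = 21.5 / 24.3 = 0.885.
For two independent groups with equal n: n = 2·((z_{α/2} + z_β) / d)².
z_{α/2} + z_β = 2.241 + 0.674 = 2.915.
n = 2 × (2.915 / 0.885)² = 2 × 3.294² = 2 × 10.85 = 21.7.
Round up to the next whole participant.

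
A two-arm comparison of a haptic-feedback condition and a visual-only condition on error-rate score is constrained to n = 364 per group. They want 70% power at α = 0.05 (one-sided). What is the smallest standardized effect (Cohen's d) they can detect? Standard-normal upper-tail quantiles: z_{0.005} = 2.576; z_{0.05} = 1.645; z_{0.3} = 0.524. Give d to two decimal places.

For two independent groups of n = 364 each: d_min = (z_{α} + z_β)·√(2/n).
z-sum = 1.645 + 0.524 = 2.169.
d_min = 2.169 × √(2/364) = 2.169 × 0.0741 = 0.161.

d_min ≈ 0.16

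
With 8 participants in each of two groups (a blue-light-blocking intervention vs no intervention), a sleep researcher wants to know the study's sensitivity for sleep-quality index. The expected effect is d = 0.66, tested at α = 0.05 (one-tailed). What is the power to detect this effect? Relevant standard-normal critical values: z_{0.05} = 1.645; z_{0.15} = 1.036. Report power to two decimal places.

power ≈ 0.37

For two equal groups, power = Φ(d·√(n/2) − z_{α}).
d·√(n/2) = 0.66 × √(8/2) = 0.66 × 2.000 = 1.320.
z_β = 1.320 − 1.645 = -0.325.
Power = Φ(-0.325) = 0.373.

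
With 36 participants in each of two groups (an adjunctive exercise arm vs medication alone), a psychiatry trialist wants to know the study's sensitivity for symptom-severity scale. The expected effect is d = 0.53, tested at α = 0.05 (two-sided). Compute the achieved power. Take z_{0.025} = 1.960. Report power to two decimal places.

For two equal groups, power = Φ(d·√(n/2) − z_{α/2}).
d·√(n/2) = 0.53 × √(36/2) = 0.53 × 4.243 = 2.249.
z_β = 2.249 − 1.960 = 0.289.
Power = Φ(0.289) = 0.614.

power ≈ 0.61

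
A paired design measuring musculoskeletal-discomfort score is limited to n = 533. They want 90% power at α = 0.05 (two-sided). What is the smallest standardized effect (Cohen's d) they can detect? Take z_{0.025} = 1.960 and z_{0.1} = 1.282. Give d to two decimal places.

For a single sample (or paired design) of n = 533: d_min = (z_{α/2} + z_β)/√n.
z-sum = 1.960 + 1.282 = 3.242.
d_min = 3.242 / √533 = 3.242 / 23.087 = 0.140.

d_min ≈ 0.14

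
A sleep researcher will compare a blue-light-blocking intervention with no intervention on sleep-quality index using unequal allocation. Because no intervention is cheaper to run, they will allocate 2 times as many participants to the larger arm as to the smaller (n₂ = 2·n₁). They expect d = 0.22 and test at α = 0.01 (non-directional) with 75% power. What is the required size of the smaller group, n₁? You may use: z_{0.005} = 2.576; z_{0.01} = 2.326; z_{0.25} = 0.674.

n₁ = 328

With allocation ratio k = n₂/n₁ = 2, Var(x̄₁−x̄₂) = σ²(1/n₁ + 1/(k·n₁)) = σ²·(k+1)/(k·n₁).
So n₁ = (1 + 1/k)·((z_{α/2} + z_β)/d)² = 1.500 × (3.250/0.22)².
n₁ = 1.500 × 218.23 = 327.4.
Round up: n₁ = 328, giving n₂ = 2 × 328 = 656.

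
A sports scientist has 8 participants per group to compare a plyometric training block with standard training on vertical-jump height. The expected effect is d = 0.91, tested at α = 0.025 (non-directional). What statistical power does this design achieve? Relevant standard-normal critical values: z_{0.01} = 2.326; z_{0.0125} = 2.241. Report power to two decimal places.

For two equal groups, power = Φ(d·√(n/2) − z_{α/2}).
d·√(n/2) = 0.91 × √(8/2) = 0.91 × 2.000 = 1.820.
z_β = 1.820 − 2.241 = -0.421.
Power = Φ(-0.421) = 0.337.

power ≈ 0.34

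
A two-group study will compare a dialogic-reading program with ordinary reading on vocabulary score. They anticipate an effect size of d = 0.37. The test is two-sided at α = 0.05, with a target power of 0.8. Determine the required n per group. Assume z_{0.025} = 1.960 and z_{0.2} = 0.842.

For two independent groups with equal n: n = 2·((z_{α/2} + z_β) / d)².
z_{α/2} + z_β = 1.960 + 0.842 = 2.802.
n = 2 × (2.802 / 0.37)² = 2 × 7.573² = 2 × 57.35 = 114.7.
Round up to the next whole participant.

n = 115 per group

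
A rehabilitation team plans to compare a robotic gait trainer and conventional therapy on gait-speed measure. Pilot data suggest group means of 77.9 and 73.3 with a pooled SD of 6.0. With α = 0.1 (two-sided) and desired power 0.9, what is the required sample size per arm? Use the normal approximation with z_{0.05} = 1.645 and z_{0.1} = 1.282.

Cohen's d = |M₁ − M₂| / SD_pooled = |77.9 − 73.3| / 6.0 = 4.6 / 6.0 = 0.767.
For two independent groups with equal n: n = 2·((z_{α/2} + z_β) / d)².
z_{α/2} + z_β = 1.645 + 1.282 = 2.927.
n = 2 × (2.927 / 0.767)² = 2 × 3.816² = 2 × 14.56 = 29.1.
Round up to the next whole participant.

n = 30 per group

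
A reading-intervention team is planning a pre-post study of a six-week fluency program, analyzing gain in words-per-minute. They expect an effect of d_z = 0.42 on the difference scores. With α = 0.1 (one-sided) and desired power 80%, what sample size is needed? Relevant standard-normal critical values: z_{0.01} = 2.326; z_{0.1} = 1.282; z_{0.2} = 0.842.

n = 26 pairs

For a paired (one-sample on differences) test: n = ((z_{α} + z_β) / d)².
z_{α} + z_β = 1.282 + 0.842 = 2.124.
n = (2.124 / 0.42)² = 5.057² = 25.57.
Round up.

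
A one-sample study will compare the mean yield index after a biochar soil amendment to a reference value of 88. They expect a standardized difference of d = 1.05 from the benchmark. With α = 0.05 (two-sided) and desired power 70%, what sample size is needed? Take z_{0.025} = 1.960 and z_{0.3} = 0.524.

For a one-sample test: n = ((z_{α/2} + z_β) / d)².
z_{α/2} + z_β = 1.960 + 0.524 = 2.484.
n = (2.484 / 1.05)² = 2.366² = 5.60.
Round up.

n = 6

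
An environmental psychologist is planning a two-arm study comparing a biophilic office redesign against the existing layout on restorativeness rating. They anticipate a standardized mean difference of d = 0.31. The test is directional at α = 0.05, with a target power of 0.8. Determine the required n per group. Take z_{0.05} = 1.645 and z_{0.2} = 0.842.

For two independent groups with equal n: n = 2·((z_{α} + z_β) / d)².
z_{α} + z_β = 1.645 + 0.842 = 2.487.
n = 2 × (2.487 / 0.31)² = 2 × 8.023² = 2 × 64.36 = 128.7.
Round up to the next whole participant.

n = 129 per group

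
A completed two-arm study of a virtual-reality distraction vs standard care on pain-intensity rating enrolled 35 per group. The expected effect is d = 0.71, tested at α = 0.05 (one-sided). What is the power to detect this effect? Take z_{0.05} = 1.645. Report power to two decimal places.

For two equal groups, power = Φ(d·√(n/2) − z_{α}).
d·√(n/2) = 0.71 × √(35/2) = 0.71 × 4.183 = 2.970.
z_β = 2.970 − 1.645 = 1.325.
Power = Φ(1.325) = 0.907.

power ≈ 0.91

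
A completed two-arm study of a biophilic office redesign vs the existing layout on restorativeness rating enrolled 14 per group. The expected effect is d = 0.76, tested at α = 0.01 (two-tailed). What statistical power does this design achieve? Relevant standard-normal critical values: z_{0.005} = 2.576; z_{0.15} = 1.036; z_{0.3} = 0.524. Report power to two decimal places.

For two equal groups, power = Φ(d·√(n/2) − z_{α/2}).
d·√(n/2) = 0.76 × √(14/2) = 0.76 × 2.646 = 2.011.
z_β = 2.011 − 2.576 = -0.565.
Power = Φ(-0.565) = 0.286.

power ≈ 0.29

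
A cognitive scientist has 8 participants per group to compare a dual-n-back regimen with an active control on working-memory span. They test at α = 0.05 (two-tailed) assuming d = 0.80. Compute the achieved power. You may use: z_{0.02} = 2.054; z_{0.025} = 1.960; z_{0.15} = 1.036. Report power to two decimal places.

For two equal groups, power = Φ(d·√(n/2) − z_{α/2}).
d·√(n/2) = 0.80 × √(8/2) = 0.80 × 2.000 = 1.600.
z_β = 1.600 − 1.960 = -0.360.
Power = Φ(-0.360) = 0.359.

power ≈ 0.36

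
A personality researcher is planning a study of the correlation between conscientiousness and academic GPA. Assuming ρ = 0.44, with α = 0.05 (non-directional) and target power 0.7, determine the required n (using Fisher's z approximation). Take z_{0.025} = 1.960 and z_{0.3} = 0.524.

n = 31

Fisher's z: C = ½·ln((1+r)/(1−r)) = ½·ln(2.5714) = 0.4722.
n = ((z_{α/2} + z_β)/C)² + 3.
(1.960 + 0.524) / 0.4722 = 2.484 / 0.4722 = 5.260.
n = 5.260² + 3 = 27.67 + 3 = 30.7.
Round up.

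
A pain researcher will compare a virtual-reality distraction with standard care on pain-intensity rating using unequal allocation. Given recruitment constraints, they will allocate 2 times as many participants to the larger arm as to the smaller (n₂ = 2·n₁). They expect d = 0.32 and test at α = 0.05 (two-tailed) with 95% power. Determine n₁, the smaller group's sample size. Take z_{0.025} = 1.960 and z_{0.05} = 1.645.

With allocation ratio k = n₂/n₁ = 2, Var(x̄₁−x̄₂) = σ²(1/n₁ + 1/(k·n₁)) = σ²·(k+1)/(k·n₁).
So n₁ = (1 + 1/k)·((z_{α/2} + z_β)/d)² = 1.500 × (3.605/0.32)².
n₁ = 1.500 × 126.91 = 190.4.
Round up: n₁ = 191, giving n₂ = 2 × 191 = 382.

n₁ = 191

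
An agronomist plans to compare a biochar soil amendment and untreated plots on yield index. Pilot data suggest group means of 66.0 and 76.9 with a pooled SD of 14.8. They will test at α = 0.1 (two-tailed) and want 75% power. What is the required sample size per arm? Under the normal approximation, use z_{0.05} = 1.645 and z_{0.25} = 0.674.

n = 20 per group

Cohen's d = |M₁ − M₂| / SD_pooled = |66.0 − 76.9| / 14.8 = 10.9 / 14.8 = 0.736.
For two independent groups with equal n: n = 2·((z_{α/2} + z_β) / d)².
z_{α/2} + z_β = 1.645 + 0.674 = 2.319.
n = 2 × (2.319 / 0.736)² = 2 × 3.151² = 2 × 9.93 = 19.9.
Round up to the next whole participant.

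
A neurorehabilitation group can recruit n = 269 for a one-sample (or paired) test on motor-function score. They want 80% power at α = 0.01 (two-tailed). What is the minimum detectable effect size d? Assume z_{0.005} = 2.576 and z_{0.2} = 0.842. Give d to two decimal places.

d_min ≈ 0.21

For a single sample (or paired design) of n = 269: d_min = (z_{α/2} + z_β)/√n.
z-sum = 2.576 + 0.842 = 3.418.
d_min = 3.418 / √269 = 3.418 / 16.401 = 0.208.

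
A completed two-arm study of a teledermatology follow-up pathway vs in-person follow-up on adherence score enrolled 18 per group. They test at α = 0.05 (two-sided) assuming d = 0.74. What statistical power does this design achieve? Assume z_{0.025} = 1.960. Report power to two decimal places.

For two equal groups, power = Φ(d·√(n/2) − z_{α/2}).
d·√(n/2) = 0.74 × √(18/2) = 0.74 × 3.000 = 2.220.
z_β = 2.220 − 1.960 = 0.260.
Power = Φ(0.260) = 0.603.

power ≈ 0.60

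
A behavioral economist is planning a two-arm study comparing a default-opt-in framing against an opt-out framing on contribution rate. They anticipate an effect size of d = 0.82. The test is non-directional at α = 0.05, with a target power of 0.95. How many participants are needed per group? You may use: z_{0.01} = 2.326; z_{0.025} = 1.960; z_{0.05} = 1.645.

n = 39 per group

For two independent groups with equal n: n = 2·((z_{α/2} + z_β) / d)².
z_{α/2} + z_β = 1.960 + 1.645 = 3.605.
n = 2 × (3.605 / 0.82)² = 2 × 4.396² = 2 × 19.33 = 38.7.
Round up to the next whole participant.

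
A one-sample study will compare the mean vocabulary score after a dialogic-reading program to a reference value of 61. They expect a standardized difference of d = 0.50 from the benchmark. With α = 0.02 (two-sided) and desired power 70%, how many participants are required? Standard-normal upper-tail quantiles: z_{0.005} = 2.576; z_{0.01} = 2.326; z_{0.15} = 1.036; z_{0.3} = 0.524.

n = 33

For a one-sample test: n = ((z_{α/2} + z_β) / d)².
z_{α/2} + z_β = 2.326 + 0.524 = 2.850.
n = (2.850 / 0.50)² = 5.700² = 32.49.
Round up.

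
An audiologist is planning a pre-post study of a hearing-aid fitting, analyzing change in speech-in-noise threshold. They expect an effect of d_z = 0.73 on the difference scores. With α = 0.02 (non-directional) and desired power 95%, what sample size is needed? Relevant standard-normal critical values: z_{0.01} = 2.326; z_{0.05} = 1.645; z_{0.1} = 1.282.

For a paired (one-sample on differences) test: n = ((z_{α/2} + z_β) / d)².
z_{α/2} + z_β = 2.326 + 1.645 = 3.971.
n = (3.971 / 0.73)² = 5.440² = 29.59.
Round up.

n = 30 pairs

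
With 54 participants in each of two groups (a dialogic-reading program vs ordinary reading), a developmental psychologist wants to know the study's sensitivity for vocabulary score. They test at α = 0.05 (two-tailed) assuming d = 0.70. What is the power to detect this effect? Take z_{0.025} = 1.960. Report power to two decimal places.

power ≈ 0.95

For two equal groups, power = Φ(d·√(n/2) − z_{α/2}).
d·√(n/2) = 0.70 × √(54/2) = 0.70 × 5.196 = 3.637.
z_β = 3.637 − 1.960 = 1.677.
Power = Φ(1.677) = 0.953.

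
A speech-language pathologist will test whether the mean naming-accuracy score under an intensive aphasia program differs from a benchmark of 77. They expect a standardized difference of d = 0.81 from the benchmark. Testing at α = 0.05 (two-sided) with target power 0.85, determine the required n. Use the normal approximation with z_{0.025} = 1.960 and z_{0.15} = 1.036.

For a one-sample test: n = ((z_{α/2} + z_β) / d)².
z_{α/2} + z_β = 1.960 + 1.036 = 2.996.
n = (2.996 / 0.81)² = 3.699² = 13.68.
Round up.

n = 14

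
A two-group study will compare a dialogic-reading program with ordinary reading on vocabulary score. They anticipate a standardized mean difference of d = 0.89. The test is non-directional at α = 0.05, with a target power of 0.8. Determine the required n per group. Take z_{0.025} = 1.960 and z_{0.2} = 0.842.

n = 20 per group

For two independent groups with equal n: n = 2·((z_{α/2} + z_β) / d)².
z_{α/2} + z_β = 1.960 + 0.842 = 2.802.
n = 2 × (2.802 / 0.89)² = 2 × 3.148² = 2 × 9.91 = 19.8.
Round up to the next whole participant.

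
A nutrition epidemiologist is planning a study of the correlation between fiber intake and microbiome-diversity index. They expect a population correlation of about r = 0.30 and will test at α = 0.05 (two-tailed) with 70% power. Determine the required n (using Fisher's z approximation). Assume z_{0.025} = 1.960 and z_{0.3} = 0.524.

n = 68

Fisher's z: C = ½·ln((1+r)/(1−r)) = ½·ln(1.8571) = 0.3095.
n = ((z_{α/2} + z_β)/C)² + 3.
(1.960 + 0.524) / 0.3095 = 2.484 / 0.3095 = 8.026.
n = 8.026² + 3 = 64.41 + 3 = 67.4.
Round up.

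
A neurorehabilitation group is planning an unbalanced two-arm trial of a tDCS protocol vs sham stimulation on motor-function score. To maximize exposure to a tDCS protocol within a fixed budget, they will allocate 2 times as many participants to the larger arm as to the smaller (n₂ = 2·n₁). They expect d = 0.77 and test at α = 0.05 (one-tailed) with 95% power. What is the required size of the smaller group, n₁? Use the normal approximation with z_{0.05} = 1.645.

n₁ = 28

With allocation ratio k = n₂/n₁ = 2, Var(x̄₁−x̄₂) = σ²(1/n₁ + 1/(k·n₁)) = σ²·(k+1)/(k·n₁).
So n₁ = (1 + 1/k)·((z_{α} + z_β)/d)² = 1.500 × (3.290/0.77)².
n₁ = 1.500 × 18.26 = 27.4.
Round up: n₁ = 28, giving n₂ = 2 × 28 = 56.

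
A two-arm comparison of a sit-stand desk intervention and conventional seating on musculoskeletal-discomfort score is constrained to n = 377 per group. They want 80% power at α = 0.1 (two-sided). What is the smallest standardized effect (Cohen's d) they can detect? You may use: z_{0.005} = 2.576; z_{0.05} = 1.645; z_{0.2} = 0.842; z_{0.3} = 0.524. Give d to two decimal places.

For two independent groups of n = 377 each: d_min = (z_{α/2} + z_β)·√(2/n).
z-sum = 1.645 + 0.842 = 2.487.
d_min = 2.487 × √(2/377) = 2.487 × 0.0728 = 0.181.

d_min ≈ 0.18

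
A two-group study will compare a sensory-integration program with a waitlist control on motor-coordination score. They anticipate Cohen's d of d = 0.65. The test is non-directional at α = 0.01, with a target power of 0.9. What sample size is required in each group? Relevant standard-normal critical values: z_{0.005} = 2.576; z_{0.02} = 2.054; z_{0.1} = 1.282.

For two independent groups with equal n: n = 2·((z_{α/2} + z_β) / d)².
z_{α/2} + z_β = 2.576 + 1.282 = 3.858.
n = 2 × (3.858 / 0.65)² = 2 × 5.935² = 2 × 35.23 = 70.5.
Round up to the next whole participant.

n = 71 per group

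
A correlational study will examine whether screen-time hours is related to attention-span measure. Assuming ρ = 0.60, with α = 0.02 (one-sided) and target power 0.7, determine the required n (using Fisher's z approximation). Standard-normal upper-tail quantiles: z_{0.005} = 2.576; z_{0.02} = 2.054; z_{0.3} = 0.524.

n = 17

Fisher's z: C = ½·ln((1+r)/(1−r)) = ½·ln(4.0000) = 0.6931.
n = ((z_{α} + z_β)/C)² + 3.
(2.054 + 0.524) / 0.6931 = 2.578 / 0.6931 = 3.720.
n = 3.720² + 3 = 13.83 + 3 = 16.8.
Round up.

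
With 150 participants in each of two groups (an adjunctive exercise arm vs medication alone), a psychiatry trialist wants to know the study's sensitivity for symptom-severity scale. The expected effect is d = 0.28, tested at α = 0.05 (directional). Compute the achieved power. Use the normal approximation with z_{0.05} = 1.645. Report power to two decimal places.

For two equal groups, power = Φ(d·√(n/2) − z_{α}).
d·√(n/2) = 0.28 × √(150/2) = 0.28 × 8.660 = 2.425.
z_β = 2.425 − 1.645 = 0.780.
Power = Φ(0.780) = 0.782.

power ≈ 0.78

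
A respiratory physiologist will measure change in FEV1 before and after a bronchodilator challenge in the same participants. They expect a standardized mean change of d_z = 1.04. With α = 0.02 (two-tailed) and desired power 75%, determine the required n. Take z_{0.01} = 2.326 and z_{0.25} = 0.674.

For a paired (one-sample on differences) test: n = ((z_{α/2} + z_β) / d)².
z_{α/2} + z_β = 2.326 + 0.674 = 3.000.
n = (3.000 / 1.04)² = 2.885² = 8.32.
Round up.

n = 9 pairs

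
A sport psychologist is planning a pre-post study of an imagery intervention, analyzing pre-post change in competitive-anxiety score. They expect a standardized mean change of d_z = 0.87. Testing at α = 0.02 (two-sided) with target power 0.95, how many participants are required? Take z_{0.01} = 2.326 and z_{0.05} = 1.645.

n = 21 pairs

For a paired (one-sample on differences) test: n = ((z_{α/2} + z_β) / d)².
z_{α/2} + z_β = 2.326 + 1.645 = 3.971.
n = (3.971 / 0.87)² = 4.564² = 20.83.
Round up.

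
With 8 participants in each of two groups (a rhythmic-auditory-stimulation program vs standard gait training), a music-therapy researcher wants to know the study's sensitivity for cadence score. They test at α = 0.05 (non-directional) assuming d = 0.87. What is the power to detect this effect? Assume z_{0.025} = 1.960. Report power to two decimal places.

For two equal groups, power = Φ(d·√(n/2) − z_{α/2}).
d·√(n/2) = 0.87 × √(8/2) = 0.87 × 2.000 = 1.740.
z_β = 1.740 − 1.960 = -0.220.
Power = Φ(-0.220) = 0.413.

power ≈ 0.41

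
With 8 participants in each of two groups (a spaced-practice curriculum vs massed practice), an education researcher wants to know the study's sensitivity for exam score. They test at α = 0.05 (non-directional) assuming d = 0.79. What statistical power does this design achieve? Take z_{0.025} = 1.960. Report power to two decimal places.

power ≈ 0.35

For two equal groups, power = Φ(d·√(n/2) − z_{α/2}).
d·√(n/2) = 0.79 × √(8/2) = 0.79 × 2.000 = 1.580.
z_β = 1.580 − 1.960 = -0.380.
Power = Φ(-0.380) = 0.352.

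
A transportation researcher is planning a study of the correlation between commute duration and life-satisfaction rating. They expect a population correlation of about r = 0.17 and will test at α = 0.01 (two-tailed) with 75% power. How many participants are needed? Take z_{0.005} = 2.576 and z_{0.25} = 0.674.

n = 362

Fisher's z: C = ½·ln((1+r)/(1−r)) = ½·ln(1.4096) = 0.1717.
n = ((z_{α/2} + z_β)/C)² + 3.
(2.576 + 0.674) / 0.1717 = 3.250 / 0.1717 = 18.928.
n = 18.928² + 3 = 358.28 + 3 = 361.3.
Round up.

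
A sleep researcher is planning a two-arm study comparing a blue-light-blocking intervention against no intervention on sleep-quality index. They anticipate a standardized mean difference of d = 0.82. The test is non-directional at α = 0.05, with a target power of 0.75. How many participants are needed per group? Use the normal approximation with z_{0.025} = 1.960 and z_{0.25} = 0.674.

n = 21 per group

For two independent groups with equal n: n = 2·((z_{α/2} + z_β) / d)².
z_{α/2} + z_β = 1.960 + 0.674 = 2.634.
n = 2 × (2.634 / 0.82)² = 2 × 3.212² = 2 × 10.32 = 20.6.
Round up to the next whole participant.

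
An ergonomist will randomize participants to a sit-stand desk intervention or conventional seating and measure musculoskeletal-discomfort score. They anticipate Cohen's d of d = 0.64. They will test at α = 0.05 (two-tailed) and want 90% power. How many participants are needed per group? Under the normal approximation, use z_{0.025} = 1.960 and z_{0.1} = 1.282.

For two independent groups with equal n: n = 2·((z_{α/2} + z_β) / d)².
z_{α/2} + z_β = 1.960 + 1.282 = 3.242.
n = 2 × (3.242 / 0.64)² = 2 × 5.066² = 2 × 25.66 = 51.3.
Round up to the next whole participant.

n = 52 per group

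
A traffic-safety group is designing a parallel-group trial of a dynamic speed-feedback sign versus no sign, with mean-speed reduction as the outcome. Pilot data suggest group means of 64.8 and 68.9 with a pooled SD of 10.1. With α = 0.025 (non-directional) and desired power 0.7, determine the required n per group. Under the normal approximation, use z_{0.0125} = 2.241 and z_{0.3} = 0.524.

Cohen's d = |M₁ − M₂| / SD_pooled = |64.8 − 68.9| / 10.1 = 4.1 / 10.1 = 0.406.
For two independent groups with equal n: n = 2·((z_{α/2} + z_β) / d)².
z_{α/2} + z_β = 2.241 + 0.524 = 2.765.
n = 2 × (2.765 / 0.406)² = 2 × 6.810² = 2 × 46.38 = 92.8.
Round up to the next whole participant.

n = 93 per group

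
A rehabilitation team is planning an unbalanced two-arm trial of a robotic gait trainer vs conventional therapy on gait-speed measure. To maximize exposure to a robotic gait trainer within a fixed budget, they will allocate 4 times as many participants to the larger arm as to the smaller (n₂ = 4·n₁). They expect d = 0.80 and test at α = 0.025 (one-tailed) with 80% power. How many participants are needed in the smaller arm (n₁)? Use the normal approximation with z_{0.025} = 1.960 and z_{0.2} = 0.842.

With allocation ratio k = n₂/n₁ = 4, Var(x̄₁−x̄₂) = σ²(1/n₁ + 1/(k·n₁)) = σ²·(k+1)/(k·n₁).
So n₁ = (1 + 1/k)·((z_{α} + z_β)/d)² = 1.250 × (2.802/0.80)².
n₁ = 1.250 × 12.27 = 15.3.
Round up: n₁ = 16, giving n₂ = 4 × 16 = 64.

n₁ = 16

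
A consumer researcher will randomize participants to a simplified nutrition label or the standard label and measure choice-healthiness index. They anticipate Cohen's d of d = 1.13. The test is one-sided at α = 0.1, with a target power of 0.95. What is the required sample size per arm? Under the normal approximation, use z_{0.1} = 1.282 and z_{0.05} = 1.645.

n = 14 per group

For two independent groups with equal n: n = 2·((z_{α} + z_β) / d)².
z_{α} + z_β = 1.282 + 1.645 = 2.927.
n = 2 × (2.927 / 1.13)² = 2 × 2.590² = 2 × 6.71 = 13.4.
Round up to the next whole participant.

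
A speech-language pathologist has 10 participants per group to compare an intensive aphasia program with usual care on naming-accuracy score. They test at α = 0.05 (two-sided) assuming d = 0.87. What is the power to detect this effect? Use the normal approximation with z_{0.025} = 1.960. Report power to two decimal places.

power ≈ 0.49

For two equal groups, power = Φ(d·√(n/2) − z_{α/2}).
d·√(n/2) = 0.87 × √(10/2) = 0.87 × 2.236 = 1.945.
z_β = 1.945 − 1.960 = -0.015.
Power = Φ(-0.015) = 0.494.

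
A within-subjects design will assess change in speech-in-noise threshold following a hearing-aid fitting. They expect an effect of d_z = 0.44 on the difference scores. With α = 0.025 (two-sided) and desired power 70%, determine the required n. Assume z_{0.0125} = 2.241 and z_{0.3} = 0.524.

For a paired (one-sample on differences) test: n = ((z_{α/2} + z_β) / d)².
z_{α/2} + z_β = 2.241 + 0.524 = 2.765.
n = (2.765 / 0.44)² = 6.284² = 39.49.
Round up.

n = 40 pairs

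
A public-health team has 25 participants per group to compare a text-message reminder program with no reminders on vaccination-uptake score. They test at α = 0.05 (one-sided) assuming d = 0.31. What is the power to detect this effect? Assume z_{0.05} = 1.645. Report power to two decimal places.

power ≈ 0.29

For two equal groups, power = Φ(d·√(n/2) − z_{α}).
d·√(n/2) = 0.31 × √(25/2) = 0.31 × 3.536 = 1.096.
z_β = 1.096 − 1.645 = -0.549.
Power = Φ(-0.549) = 0.292.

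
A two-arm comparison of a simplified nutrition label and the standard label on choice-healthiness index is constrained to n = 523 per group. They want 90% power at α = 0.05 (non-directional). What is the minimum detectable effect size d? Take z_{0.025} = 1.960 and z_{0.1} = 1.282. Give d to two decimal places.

For two independent groups of n = 523 each: d_min = (z_{α/2} + z_β)·√(2/n).
z-sum = 1.960 + 1.282 = 3.242.
d_min = 3.242 × √(2/523) = 3.242 × 0.0618 = 0.200.

d_min ≈ 0.20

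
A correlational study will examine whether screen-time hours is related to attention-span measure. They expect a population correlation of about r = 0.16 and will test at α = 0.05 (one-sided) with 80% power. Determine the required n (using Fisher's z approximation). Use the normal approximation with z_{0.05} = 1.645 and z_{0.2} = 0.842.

Fisher's z: C = ½·ln((1+r)/(1−r)) = ½·ln(1.3810) = 0.1614.
n = ((z_{α} + z_β)/C)² + 3.
(1.645 + 0.842) / 0.1614 = 2.487 / 0.1614 = 15.409.
n = 15.409² + 3 = 237.43 + 3 = 240.4.
Round up.

n = 241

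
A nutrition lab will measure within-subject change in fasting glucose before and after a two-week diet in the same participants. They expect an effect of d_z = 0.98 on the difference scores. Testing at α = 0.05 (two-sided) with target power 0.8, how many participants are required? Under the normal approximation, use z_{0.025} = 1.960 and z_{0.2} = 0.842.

n = 9 pairs

For a paired (one-sample on differences) test: n = ((z_{α/2} + z_β) / d)².
z_{α/2} + z_β = 1.960 + 0.842 = 2.802.
n = (2.802 / 0.98)² = 2.859² = 8.17.
Round up.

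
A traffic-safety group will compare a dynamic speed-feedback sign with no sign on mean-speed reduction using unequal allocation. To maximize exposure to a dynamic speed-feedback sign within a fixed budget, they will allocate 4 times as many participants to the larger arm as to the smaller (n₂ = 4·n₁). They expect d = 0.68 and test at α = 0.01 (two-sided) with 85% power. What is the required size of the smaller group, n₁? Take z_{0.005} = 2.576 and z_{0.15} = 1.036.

n₁ = 36

With allocation ratio k = n₂/n₁ = 4, Var(x̄₁−x̄₂) = σ²(1/n₁ + 1/(k·n₁)) = σ²·(k+1)/(k·n₁).
So n₁ = (1 + 1/k)·((z_{α/2} + z_β)/d)² = 1.250 × (3.612/0.68)².
n₁ = 1.250 × 28.21 = 35.3.
Round up: n₁ = 36, giving n₂ = 4 × 36 = 144.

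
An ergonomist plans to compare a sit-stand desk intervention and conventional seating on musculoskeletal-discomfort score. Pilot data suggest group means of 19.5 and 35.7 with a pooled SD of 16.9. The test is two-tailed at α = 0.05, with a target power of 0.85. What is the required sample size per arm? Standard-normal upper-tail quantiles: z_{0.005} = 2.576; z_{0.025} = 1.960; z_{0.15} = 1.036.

Cohen's d = |M₁ − M₂| / SD_pooled = |19.5 − 35.7| / 16.9 = 16.2 / 16.9 = 0.959.
For two independent groups with equal n: n = 2·((z_{α/2} + z_β) / d)².
z_{α/2} + z_β = 1.960 + 1.036 = 2.996.
n = 2 × (2.996 / 0.959)² = 2 × 3.124² = 2 × 9.76 = 19.5.
Round up to the next whole participant.

n = 20 per group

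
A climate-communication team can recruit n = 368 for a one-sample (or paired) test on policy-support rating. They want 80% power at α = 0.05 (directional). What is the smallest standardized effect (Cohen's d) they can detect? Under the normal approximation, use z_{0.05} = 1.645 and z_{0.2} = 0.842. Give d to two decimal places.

For a single sample (or paired design) of n = 368: d_min = (z_{α} + z_β)/√n.
z-sum = 1.645 + 0.842 = 2.487.
d_min = 2.487 / √368 = 2.487 / 19.183 = 0.130.

d_min ≈ 0.13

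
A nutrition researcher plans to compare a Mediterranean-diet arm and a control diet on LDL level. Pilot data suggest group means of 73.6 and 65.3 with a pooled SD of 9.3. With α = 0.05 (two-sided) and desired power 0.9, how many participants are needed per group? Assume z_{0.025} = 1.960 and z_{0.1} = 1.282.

n = 27 per group

Cohen's d = |M₁ − M₂| / SD_pooled = |73.6 − 65.3| / 9.3 = 8.3 / 9.3 = 0.892.
For two independent groups with equal n: n = 2·((z_{α/2} + z_β) / d)².
z_{α/2} + z_β = 1.960 + 1.282 = 3.242.
n = 2 × (3.242 / 0.892)² = 2 × 3.635² = 2 × 13.21 = 26.4.
Round up to the next whole participant.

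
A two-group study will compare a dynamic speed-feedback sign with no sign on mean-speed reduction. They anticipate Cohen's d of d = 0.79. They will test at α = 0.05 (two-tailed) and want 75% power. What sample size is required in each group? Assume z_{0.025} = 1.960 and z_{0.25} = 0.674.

n = 23 per group

For two independent groups with equal n: n = 2·((z_{α/2} + z_β) / d)².
z_{α/2} + z_β = 1.960 + 0.674 = 2.634.
n = 2 × (2.634 / 0.79)² = 2 × 3.334² = 2 × 11.12 = 22.2.
Round up to the next whole participant.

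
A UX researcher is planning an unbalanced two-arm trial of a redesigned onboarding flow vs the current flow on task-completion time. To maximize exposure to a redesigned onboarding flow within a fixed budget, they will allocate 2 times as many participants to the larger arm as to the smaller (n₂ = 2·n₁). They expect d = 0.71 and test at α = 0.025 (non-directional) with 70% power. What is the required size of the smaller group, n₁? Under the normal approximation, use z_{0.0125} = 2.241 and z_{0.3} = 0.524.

With allocation ratio k = n₂/n₁ = 2, Var(x̄₁−x̄₂) = σ²(1/n₁ + 1/(k·n₁)) = σ²·(k+1)/(k·n₁).
So n₁ = (1 + 1/k)·((z_{α/2} + z_β)/d)² = 1.500 × (2.765/0.71)².
n₁ = 1.500 × 15.17 = 22.7.
Round up: n₁ = 23, giving n₂ = 2 × 23 = 46.

n₁ = 23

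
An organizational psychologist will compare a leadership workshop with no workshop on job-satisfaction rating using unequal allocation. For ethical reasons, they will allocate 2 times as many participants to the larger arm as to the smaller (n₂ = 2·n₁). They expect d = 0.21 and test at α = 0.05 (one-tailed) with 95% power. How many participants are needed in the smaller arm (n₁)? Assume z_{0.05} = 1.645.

n₁ = 369

With allocation ratio k = n₂/n₁ = 2, Var(x̄₁−x̄₂) = σ²(1/n₁ + 1/(k·n₁)) = σ²·(k+1)/(k·n₁).
So n₁ = (1 + 1/k)·((z_{α} + z_β)/d)² = 1.500 × (3.290/0.21)².
n₁ = 1.500 × 245.44 = 368.2.
Round up: n₁ = 369, giving n₂ = 2 × 369 = 738.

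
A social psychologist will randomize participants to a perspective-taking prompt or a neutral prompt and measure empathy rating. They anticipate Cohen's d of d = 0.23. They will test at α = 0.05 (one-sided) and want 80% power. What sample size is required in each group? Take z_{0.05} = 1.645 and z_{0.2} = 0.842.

For two independent groups with equal n: n = 2·((z_{α} + z_β) / d)².
z_{α} + z_β = 1.645 + 0.842 = 2.487.
n = 2 × (2.487 / 0.23)² = 2 × 10.813² = 2 × 116.92 = 233.8.
Round up to the next whole participant.

n = 234 per group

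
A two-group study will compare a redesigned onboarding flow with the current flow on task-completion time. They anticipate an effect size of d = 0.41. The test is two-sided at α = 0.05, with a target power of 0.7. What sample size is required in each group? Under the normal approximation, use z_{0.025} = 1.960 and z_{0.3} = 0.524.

For two independent groups with equal n: n = 2·((z_{α/2} + z_β) / d)².
z_{α/2} + z_β = 1.960 + 0.524 = 2.484.
n = 2 × (2.484 / 0.41)² = 2 × 6.059² = 2 × 36.71 = 73.4.
Round up to the next whole participant.

n = 74 per group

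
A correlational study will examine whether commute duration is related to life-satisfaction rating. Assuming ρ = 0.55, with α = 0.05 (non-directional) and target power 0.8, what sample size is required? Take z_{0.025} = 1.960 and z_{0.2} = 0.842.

n = 24

Fisher's z: C = ½·ln((1+r)/(1−r)) = ½·ln(3.4444) = 0.6184.
n = ((z_{α/2} + z_β)/C)² + 3.
(1.960 + 0.842) / 0.6184 = 2.802 / 0.6184 = 4.531.
n = 4.531² + 3 = 20.53 + 3 = 23.5.
Round up.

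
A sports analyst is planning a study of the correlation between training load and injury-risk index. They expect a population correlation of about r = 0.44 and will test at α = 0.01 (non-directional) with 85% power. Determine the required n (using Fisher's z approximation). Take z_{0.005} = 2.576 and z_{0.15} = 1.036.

Fisher's z: C = ½·ln((1+r)/(1−r)) = ½·ln(2.5714) = 0.4722.
n = ((z_{α/2} + z_β)/C)² + 3.
(2.576 + 1.036) / 0.4722 = 3.612 / 0.4722 = 7.649.
n = 7.649² + 3 = 58.51 + 3 = 61.5.
Round up.

n = 62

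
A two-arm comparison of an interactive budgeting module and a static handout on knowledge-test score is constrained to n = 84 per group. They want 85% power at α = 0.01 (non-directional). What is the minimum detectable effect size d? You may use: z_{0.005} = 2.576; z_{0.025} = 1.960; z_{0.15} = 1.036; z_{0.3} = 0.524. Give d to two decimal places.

d_min ≈ 0.56

For two independent groups of n = 84 each: d_min = (z_{α/2} + z_β)·√(2/n).
z-sum = 2.576 + 1.036 = 3.612.
d_min = 3.612 × √(2/84) = 3.612 × 0.1543 = 0.557.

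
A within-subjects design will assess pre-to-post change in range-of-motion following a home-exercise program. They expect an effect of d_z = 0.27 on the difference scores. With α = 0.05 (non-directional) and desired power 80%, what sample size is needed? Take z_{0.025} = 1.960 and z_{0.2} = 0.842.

n = 108 pairs

For a paired (one-sample on differences) test: n = ((z_{α/2} + z_β) / d)².
z_{α/2} + z_β = 1.960 + 0.842 = 2.802.
n = (2.802 / 0.27)² = 10.378² = 107.70.
Round up.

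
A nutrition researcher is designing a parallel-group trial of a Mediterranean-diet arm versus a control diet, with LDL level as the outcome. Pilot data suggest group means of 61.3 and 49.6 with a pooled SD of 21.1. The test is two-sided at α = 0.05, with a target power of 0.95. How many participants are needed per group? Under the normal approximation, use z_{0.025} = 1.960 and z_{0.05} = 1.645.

Cohen's d = |M₁ − M₂| / SD_pooled = |61.3 − 49.6| / 21.1 = 11.7 / 21.1 = 0.555.
For two independent groups with equal n: n = 2·((z_{α/2} + z_β) / d)².
z_{α/2} + z_β = 1.960 + 1.645 = 3.605.
n = 2 × (3.605 / 0.555)² = 2 × 6.495² = 2 × 42.19 = 84.4.
Round up to the next whole participant.

n = 85 per group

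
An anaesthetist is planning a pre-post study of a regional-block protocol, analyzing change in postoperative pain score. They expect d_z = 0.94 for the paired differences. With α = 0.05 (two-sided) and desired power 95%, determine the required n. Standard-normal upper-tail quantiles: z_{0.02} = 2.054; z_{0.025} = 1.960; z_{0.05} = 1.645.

n = 15 pairs

For a paired (one-sample on differences) test: n = ((z_{α/2} + z_β) / d)².
z_{α/2} + z_β = 1.960 + 1.645 = 3.605.
n = (3.605 / 0.94)² = 3.835² = 14.71.
Round up.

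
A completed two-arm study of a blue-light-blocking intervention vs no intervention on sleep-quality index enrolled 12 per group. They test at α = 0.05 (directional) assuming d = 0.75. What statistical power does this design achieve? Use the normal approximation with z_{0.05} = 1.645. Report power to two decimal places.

For two equal groups, power = Φ(d·√(n/2) − z_{α}).
d·√(n/2) = 0.75 × √(12/2) = 0.75 × 2.449 = 1.837.
z_β = 1.837 − 1.645 = 0.192.
Power = Φ(0.192) = 0.576.

power ≈ 0.58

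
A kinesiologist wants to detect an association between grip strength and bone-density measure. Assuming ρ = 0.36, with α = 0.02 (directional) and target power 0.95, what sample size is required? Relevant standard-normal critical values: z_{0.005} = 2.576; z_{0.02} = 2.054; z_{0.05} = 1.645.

Fisher's z: C = ½·ln((1+r)/(1−r)) = ½·ln(2.1250) = 0.3769.
n = ((z_{α} + z_β)/C)² + 3.
(2.054 + 1.645) / 0.3769 = 3.699 / 0.3769 = 9.814.
n = 9.814² + 3 = 96.32 + 3 = 99.3.
Round up.

n = 100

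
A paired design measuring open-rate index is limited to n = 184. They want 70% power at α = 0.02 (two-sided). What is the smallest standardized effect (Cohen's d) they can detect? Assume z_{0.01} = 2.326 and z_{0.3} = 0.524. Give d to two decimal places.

d_min ≈ 0.21

For a single sample (or paired design) of n = 184: d_min = (z_{α/2} + z_β)/√n.
z-sum = 2.326 + 0.524 = 2.850.
d_min = 2.850 / √184 = 2.850 / 13.565 = 0.210.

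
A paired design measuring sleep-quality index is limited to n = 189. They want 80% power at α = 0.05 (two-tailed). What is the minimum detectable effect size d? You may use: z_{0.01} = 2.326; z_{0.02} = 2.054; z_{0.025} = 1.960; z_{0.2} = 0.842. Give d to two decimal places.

d_min ≈ 0.20

For a single sample (or paired design) of n = 189: d_min = (z_{α/2} + z_β)/√n.
z-sum = 1.960 + 0.842 = 2.802.
d_min = 2.802 / √189 = 2.802 / 13.748 = 0.204.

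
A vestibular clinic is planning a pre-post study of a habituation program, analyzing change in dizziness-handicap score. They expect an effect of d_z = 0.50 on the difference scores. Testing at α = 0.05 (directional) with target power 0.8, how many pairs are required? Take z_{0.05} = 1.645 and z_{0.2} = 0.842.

n = 25 pairs

For a paired (one-sample on differences) test: n = ((z_{α} + z_β) / d)².
z_{α} + z_β = 1.645 + 0.842 = 2.487.
n = (2.487 / 0.50)² = 4.974² = 24.74.
Round up.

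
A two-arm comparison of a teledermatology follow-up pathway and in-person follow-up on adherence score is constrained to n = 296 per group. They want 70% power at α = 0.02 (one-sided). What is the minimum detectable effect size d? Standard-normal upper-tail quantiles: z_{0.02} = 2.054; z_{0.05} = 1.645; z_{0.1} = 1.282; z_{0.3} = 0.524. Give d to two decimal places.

For two independent groups of n = 296 each: d_min = (z_{α} + z_β)·√(2/n).
z-sum = 2.054 + 0.524 = 2.578.
d_min = 2.578 × √(2/296) = 2.578 × 0.0822 = 0.212.

d_min ≈ 0.21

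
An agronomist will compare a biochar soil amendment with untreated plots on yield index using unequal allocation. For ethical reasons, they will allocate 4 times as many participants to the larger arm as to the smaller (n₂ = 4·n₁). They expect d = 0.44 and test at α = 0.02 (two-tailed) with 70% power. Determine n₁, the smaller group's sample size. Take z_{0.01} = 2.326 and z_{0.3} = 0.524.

n₁ = 53

With allocation ratio k = n₂/n₁ = 4, Var(x̄₁−x̄₂) = σ²(1/n₁ + 1/(k·n₁)) = σ²·(k+1)/(k·n₁).
So n₁ = (1 + 1/k)·((z_{α/2} + z_β)/d)² = 1.250 × (2.850/0.44)².
n₁ = 1.250 × 41.96 = 52.4.
Round up: n₁ = 53, giving n₂ = 4 × 53 = 212.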